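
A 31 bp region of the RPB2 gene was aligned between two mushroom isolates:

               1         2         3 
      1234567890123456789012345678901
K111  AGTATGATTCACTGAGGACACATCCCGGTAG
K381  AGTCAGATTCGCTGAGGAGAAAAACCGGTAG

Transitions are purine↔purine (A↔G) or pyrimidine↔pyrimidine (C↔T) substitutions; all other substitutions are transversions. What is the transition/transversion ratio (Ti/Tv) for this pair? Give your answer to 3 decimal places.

0.167

The sequences differ at positions 4 (A/C, transversion), 5 (T/A, transversion), 11 (A/G, transition), 19 (C/G, transversion), 21 (C/A, transversion), 23 (T/A, transversion), 24 (C/A, transversion).
Of the 7 differences, 1 transition and 6 transversions, so Ti/Tv = 1/6 = 0.167.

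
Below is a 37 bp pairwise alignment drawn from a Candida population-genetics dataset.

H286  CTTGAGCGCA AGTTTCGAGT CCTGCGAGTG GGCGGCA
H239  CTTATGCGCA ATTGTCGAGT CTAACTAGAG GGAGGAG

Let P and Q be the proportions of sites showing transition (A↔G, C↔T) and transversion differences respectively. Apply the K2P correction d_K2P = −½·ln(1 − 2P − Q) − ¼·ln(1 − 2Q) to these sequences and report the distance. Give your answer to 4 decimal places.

Mismatches occur at site 4 (G/A, transition), site 5 (A/T, transversion), site 12 (G/T, transversion), site 14 (T/G, transversion), site 22 (C/T, transition), site 23 (T/A, transversion), site 24 (G/A, transition), site 26 (G/T, transversion), site 29 (T/A, transversion), site 33 (C/A, transversion), site 36 (C/A, transversion), site 37 (A/G, transition).
Of the 12 differences, 4 transitions and 8 transversions over 37 sites: P = 4/37 = 0.108108, Q = 8/37 = 0.216216.
d = −0.5·ln(0.567568) − 0.25·ln(0.567568) = −0.5·(-0.566395) − 0.25·(-0.566395) = 0.4248.

0.4248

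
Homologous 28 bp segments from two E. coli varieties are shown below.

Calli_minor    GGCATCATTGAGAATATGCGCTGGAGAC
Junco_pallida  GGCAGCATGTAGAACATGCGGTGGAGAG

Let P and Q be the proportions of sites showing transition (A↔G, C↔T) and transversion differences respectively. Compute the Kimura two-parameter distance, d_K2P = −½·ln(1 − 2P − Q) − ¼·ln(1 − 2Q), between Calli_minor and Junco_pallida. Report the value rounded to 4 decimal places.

0.2543

The sequences differ at positions 5 (T/G, transversion), 9 (T/G, transversion), 10 (G/T, transversion), 15 (T/C, transition), 21 (C/G, transversion), 28 (C/G, transversion).
Of the 6 differences, 1 transition and 5 transversions over 28 sites: P = 1/28 = 0.035714, Q = 5/28 = 0.178571.
d = −0.5·ln(0.750001) − 0.25·ln(0.642858) = −0.5·(-0.287681) − 0.25·(-0.441831) = 0.2543.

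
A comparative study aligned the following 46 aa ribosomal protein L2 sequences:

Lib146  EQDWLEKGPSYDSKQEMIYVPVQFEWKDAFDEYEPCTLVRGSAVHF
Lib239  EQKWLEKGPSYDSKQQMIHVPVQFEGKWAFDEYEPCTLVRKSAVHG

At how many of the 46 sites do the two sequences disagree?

Mismatches occur at site 3 (D→K), site 16 (E→Q), site 19 (Y→H), site 26 (W→G), site 28 (D→W), site 41 (G→K), site 46 (F→G).
That gives 7 mismatches out of 46 aligned sites, so the Hamming distance is 7.

7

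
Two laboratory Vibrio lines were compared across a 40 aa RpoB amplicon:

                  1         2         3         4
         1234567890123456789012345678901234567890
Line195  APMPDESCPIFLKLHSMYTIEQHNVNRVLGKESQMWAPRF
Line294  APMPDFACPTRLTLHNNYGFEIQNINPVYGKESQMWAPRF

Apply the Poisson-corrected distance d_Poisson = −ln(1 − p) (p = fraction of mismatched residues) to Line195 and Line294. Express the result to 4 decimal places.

The sequences differ at positions 6 (E/F), 7 (S/A), 10 (I/T), 11 (F/R), 13 (K/T), 16 (S/N), 17 (M/N), 19 (T/G), 20 (I/F), 22 (Q/I), 23 (H/Q), 25 (V/I), 27 (R/P), 29 (L/Y).
p = 14/40 = 0.350000.
d = −ln(1 − 0.350000) = −ln(0.650000) = 0.4308.

0.4308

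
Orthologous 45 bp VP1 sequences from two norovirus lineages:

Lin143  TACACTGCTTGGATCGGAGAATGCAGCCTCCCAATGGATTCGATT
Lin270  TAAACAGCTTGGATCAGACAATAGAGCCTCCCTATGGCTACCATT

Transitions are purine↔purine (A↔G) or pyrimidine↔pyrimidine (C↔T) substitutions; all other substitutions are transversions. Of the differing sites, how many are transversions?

8

Differing sites — 3:C/A (Tv); 6:T/A (Tv); 16:G/A (Ti); 19:G/C (Tv); 23:G/A (Ti); 24:C/G (Tv); 33:A/T (Tv); 38:A/C (Tv); 40:T/A (Tv); 42:G/C (Tv).
Of the 10 differences, 2 transitions and 8 transversions, so the answer is 8.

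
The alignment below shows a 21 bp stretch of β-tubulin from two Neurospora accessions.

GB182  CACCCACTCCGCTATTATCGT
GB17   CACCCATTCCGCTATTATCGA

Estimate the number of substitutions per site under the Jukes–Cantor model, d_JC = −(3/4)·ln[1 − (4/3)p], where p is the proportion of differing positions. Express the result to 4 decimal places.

0.1019

Mismatches occur at site 7 (C/T), site 21 (T/A).
p = 2/21 = 0.095238.
d = −0.75 · ln(1 − (4/3)·0.095238) = −0.75 · ln(0.873016) = −0.75 · (-0.135801) = 0.1019.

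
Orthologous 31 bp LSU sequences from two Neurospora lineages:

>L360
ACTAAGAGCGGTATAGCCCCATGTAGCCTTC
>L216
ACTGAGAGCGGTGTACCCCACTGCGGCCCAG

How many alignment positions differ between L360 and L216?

10

The sequences differ at positions 4 (A/G), 13 (A/G), 16 (G/C), 20 (C/A), 21 (A/C), 24 (T/C), 25 (A/G), 29 (T/C), 30 (T/A), 31 (C/G).
That gives 10 mismatches out of 31 aligned sites, so the Hamming distance is 10.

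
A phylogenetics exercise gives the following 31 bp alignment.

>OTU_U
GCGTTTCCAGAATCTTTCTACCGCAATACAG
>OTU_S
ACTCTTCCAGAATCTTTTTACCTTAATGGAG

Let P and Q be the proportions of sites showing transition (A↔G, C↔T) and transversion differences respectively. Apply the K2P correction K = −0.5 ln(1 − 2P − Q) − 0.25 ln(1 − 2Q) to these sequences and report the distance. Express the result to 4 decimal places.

0.3256

Mismatches occur at site 1 (G↔A, transition), site 3 (G↔T, transversion), site 4 (T↔C, transition), site 18 (C↔T, transition), site 23 (G↔T, transversion), site 24 (C↔T, transition), site 28 (A↔G, transition), site 29 (C↔G, transversion).
Of the 8 differences, 5 transitions and 3 transversions over 31 sites: P = 5/31 = 0.161290, Q = 3/31 = 0.096774.
d = −0.5·ln(0.580646) − 0.25·ln(0.806452) = −0.5·(-0.543614) − 0.25·(-0.215111) = 0.3256.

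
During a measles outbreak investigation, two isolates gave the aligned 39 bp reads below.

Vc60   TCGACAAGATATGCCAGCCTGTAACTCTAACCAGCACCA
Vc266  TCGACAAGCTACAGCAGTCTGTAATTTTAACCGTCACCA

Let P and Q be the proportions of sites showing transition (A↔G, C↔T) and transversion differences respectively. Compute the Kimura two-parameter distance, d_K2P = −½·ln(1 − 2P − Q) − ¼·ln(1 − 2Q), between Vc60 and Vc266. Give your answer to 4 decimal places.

0.2845

Differing sites — 9:A/C (Tv); 12:T/C (Ti); 13:G/A (Ti); 14:C/G (Tv); 18:C/T (Ti); 25:C/T (Ti); 27:C/T (Ti); 33:A/G (Ti); 34:G/T (Tv).
Of the 9 differences, 6 transitions and 3 transversions over 39 sites: P = 6/39 = 0.153846, Q = 3/39 = 0.076923.
d = −0.5·ln(0.615385) − 0.25·ln(0.846154) = −0.5·(-0.485507) − 0.25·(-0.167054) = 0.2845.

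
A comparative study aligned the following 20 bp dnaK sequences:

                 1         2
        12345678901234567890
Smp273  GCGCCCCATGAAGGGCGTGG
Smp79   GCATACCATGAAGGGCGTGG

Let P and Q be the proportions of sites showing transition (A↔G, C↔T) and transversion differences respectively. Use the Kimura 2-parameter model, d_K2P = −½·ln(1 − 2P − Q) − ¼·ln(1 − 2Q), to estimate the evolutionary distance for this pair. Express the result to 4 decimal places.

The sequences differ at positions 3 (G/A, transition), 4 (C/T, transition), 5 (C/A, transversion).
Of the 3 differences, 2 transitions and 1 transversion over 20 sites: P = 2/20 = 0.100000, Q = 1/20 = 0.050000.
d = −0.5·ln(0.750000) − 0.25·ln(0.900000) = −0.5·(-0.287682) − 0.25·(-0.105361) = 0.1702.

0.1702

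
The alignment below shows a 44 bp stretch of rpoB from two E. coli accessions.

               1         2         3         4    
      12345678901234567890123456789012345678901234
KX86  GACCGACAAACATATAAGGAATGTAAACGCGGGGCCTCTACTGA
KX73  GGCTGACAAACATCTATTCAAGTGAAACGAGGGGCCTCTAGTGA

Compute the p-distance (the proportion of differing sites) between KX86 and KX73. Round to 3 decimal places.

The sequences differ at positions 2 (A/G), 4 (C/T), 14 (A/C), 17 (A/T), 18 (G/T), 19 (G/C), 22 (T/G), 23 (G/T), 24 (T/G), 30 (C/A), 41 (C/G).
There are 11 differences over 44 sites, so p = 11/44 = 0.250.

0.250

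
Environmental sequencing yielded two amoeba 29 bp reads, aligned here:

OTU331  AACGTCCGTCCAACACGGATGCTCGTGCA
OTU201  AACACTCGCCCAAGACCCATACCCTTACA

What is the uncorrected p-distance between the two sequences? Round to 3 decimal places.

0.379

The sequences differ at positions 4 (G/A), 5 (T/C), 6 (C/T), 9 (T/C), 14 (C/G), 17 (G/C), 18 (G/C), 21 (G/A), 23 (T/C), 25 (G/T), 27 (G/A).
There are 11 differences over 29 sites, so p = 11/29 = 0.379.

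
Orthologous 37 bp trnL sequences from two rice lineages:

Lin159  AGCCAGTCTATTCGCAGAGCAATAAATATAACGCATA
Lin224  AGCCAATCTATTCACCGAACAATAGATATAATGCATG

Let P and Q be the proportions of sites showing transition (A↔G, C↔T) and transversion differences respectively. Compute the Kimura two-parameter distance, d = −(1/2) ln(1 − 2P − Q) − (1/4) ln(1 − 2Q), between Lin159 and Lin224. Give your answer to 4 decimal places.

0.2303

The sequences differ at positions 6 (G/A, transition), 14 (G/A, transition), 16 (A/C, transversion), 19 (G/A, transition), 25 (A/G, transition), 32 (C/T, transition), 37 (A/G, transition).
Of the 7 differences, 6 transitions and 1 transversion over 37 sites: P = 6/37 = 0.162162, Q = 1/37 = 0.027027.
d = −0.5·ln(0.648649) − 0.25·ln(0.945946) = −0.5·(-0.432864) − 0.25·(-0.055570) = 0.2303.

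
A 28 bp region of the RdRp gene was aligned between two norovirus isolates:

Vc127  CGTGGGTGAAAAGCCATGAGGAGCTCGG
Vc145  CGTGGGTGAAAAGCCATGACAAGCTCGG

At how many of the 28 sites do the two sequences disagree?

Mismatches occur at site 20 (G→C), site 21 (G→A).
That gives 2 mismatches out of 28 aligned sites, so the Hamming distance is 2.

2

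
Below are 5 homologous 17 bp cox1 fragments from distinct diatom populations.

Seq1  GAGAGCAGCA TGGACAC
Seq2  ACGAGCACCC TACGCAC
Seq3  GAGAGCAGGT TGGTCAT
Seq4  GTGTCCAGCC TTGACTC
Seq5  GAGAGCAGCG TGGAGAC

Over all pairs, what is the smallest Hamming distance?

2

Pairwise Hamming distances:
  Seq1 vs Seq2: 7
  Seq1 vs Seq3: 4
  Seq1 vs Seq4: 6
  Seq1 vs Seq5: 2
  Seq2 vs Seq3: 9
  Seq2 vs Seq4: 9
  Seq2 vs Seq5: 8
  Seq3 vs Seq4: 9
  Seq3 vs Seq5: 5
  Seq4 vs Seq5: 7
The smallest is 2, between Seq1 and Seq5.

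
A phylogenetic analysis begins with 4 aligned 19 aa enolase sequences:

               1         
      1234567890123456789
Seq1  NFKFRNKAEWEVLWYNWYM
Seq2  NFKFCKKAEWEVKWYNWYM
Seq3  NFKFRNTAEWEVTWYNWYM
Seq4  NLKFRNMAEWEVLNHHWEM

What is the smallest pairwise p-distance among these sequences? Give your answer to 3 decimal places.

Pairwise Hamming distances:
  Seq1 vs Seq2: 3
  Seq1 vs Seq3: 2
  Seq1 vs Seq4: 6
  Seq2 vs Seq3: 4
  Seq2 vs Seq4: 9
  Seq3 vs Seq4: 7
The smallest is 2 mismatches, between Seq1 and Seq3; p = 2/19 = 0.105.

0.105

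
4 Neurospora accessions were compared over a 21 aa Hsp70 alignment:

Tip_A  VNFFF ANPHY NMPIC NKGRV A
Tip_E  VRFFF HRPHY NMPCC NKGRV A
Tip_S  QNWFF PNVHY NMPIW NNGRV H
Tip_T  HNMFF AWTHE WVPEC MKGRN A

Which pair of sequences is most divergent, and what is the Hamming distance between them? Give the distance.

14

Pairwise Hamming distances:
  Tip_A vs Tip_E: 4
  Tip_A vs Tip_S: 7
  Tip_A vs Tip_T: 10
  Tip_E vs Tip_S: 10
  Tip_E vs Tip_T: 12
  Tip_S vs Tip_T: 14
The largest is 14, between Tip_S and Tip_T.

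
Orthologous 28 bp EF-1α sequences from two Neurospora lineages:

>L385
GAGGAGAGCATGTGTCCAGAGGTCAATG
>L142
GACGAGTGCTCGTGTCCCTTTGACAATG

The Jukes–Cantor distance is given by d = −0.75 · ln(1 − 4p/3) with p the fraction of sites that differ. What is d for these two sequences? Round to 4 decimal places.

0.4197

Differing sites — 3:G/C; 7:A/T; 10:A/T; 11:T/C; 18:A/C; 19:G/T; 20:A/T; 21:G/T; 23:T/A.
p = 9/28 = 0.321429.
d = −0.75 · ln(1 − (4/3)·0.321429) = −0.75 · ln(0.571428) = −0.75 · (-0.559617) = 0.4197.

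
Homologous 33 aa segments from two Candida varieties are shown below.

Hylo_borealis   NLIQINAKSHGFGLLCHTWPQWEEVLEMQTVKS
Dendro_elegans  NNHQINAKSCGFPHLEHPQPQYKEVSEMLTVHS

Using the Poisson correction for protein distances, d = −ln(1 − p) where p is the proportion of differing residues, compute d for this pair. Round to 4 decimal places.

0.5008

The sequences differ at positions 2 (L/N), 3 (I/H), 10 (H/C), 13 (G/P), 14 (L/H), 16 (C/E), 18 (T/P), 19 (W/Q), 22 (W/Y), 23 (E/K), 26 (L/S), 29 (Q/L), 32 (K/H).
p = 13/33 = 0.393939.
d = −ln(1 − 0.393939) = −ln(0.606061) = 0.5008.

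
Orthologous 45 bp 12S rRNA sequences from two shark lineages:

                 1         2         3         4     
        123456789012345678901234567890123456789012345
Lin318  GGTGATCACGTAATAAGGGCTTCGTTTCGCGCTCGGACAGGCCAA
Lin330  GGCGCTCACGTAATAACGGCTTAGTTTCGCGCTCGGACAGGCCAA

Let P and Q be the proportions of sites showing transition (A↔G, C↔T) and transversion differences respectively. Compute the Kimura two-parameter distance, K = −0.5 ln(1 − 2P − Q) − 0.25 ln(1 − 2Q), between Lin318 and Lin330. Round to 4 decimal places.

0.0947

Differing sites — 3:T/C (Ti); 5:A/C (Tv); 17:G/C (Tv); 23:C/A (Tv).
Of the 4 differences, 1 transition and 3 transversions over 45 sites: P = 1/45 = 0.022222, Q = 3/45 = 0.066667.
d = −0.5·ln(0.888889) − 0.25·ln(0.866666) = −0.5·(-0.117783) − 0.25·(-0.143102) = 0.0947.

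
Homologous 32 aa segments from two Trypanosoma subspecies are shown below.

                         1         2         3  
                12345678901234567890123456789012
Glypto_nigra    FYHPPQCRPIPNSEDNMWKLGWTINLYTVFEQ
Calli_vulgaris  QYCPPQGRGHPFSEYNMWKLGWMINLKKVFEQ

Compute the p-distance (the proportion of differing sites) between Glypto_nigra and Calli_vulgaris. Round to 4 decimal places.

0.3125

The sequences differ at positions 1 (F/Q), 3 (H/C), 7 (C/G), 9 (P/G), 10 (I/H), 12 (N/F), 15 (D/Y), 23 (T/M), 27 (Y/K), 28 (T/K).
There are 10 differences over 32 sites, so p = 10/32 = 0.3125.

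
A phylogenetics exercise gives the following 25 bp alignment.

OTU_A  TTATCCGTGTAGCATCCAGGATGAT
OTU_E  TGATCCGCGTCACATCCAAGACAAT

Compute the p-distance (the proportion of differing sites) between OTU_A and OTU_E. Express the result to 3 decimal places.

0.280

Differing sites — 2:T/G; 8:T/C; 11:A/C; 12:G/A; 19:G/A; 22:T/C; 23:G/A.
There are 7 differences over 25 sites, so p = 7/25 = 0.280.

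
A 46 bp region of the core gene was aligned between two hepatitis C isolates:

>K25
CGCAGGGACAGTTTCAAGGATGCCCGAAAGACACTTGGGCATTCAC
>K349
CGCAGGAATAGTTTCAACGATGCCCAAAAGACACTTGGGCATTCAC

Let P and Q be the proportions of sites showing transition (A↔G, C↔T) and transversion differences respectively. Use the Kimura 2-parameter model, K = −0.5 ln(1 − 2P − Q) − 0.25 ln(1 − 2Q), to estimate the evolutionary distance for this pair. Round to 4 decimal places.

0.0937

Differing sites — 7:G/A (Ti); 9:C/T (Ti); 18:G/C (Tv); 26:G/A (Ti).
Of the 4 differences, 3 transitions and 1 transversion over 46 sites: P = 3/46 = 0.065217, Q = 1/46 = 0.021739.
d = −0.5·ln(0.847827) − 0.25·ln(0.956522) = −0.5·(-0.165079) − 0.25·(-0.044451) = 0.0937.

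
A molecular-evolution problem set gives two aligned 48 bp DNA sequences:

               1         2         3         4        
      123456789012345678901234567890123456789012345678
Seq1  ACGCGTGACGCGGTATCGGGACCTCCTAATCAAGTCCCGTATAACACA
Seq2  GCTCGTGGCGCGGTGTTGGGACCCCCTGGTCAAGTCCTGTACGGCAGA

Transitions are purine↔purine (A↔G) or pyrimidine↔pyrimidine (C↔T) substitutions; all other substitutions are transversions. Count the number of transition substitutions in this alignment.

Mismatches occur at site 1 (A→G, transition), site 3 (G→T, transversion), site 8 (A→G, transition), site 15 (A→G, transition), site 17 (C→T, transition), site 24 (T→C, transition), site 28 (A→G, transition), site 29 (A→G, transition), site 38 (C→T, transition), site 42 (T→C, transition), site 43 (A→G, transition), site 44 (A→G, transition), site 47 (C→G, transversion).
Of the 13 differences, 11 transitions and 2 transversions, so the answer is 11.

11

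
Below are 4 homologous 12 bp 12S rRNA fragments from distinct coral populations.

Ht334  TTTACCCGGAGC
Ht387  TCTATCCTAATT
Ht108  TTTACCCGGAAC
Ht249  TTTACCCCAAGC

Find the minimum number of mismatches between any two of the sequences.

Pairwise Hamming distances:
  Ht334 vs Ht387: 6
  Ht334 vs Ht108: 1
  Ht334 vs Ht249: 2
  Ht387 vs Ht108: 6
  Ht387 vs Ht249: 5
  Ht108 vs Ht249: 3
The smallest is 1, between Ht334 and Ht108.

1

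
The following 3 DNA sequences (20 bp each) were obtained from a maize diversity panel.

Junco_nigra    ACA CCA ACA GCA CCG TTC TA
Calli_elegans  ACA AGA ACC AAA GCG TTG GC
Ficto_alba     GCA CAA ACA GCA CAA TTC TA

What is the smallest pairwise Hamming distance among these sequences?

4

Pairwise Hamming distances:
  Junco_nigra vs Calli_elegans: 9
  Junco_nigra vs Ficto_alba: 4
  Calli_elegans vs Ficto_alba: 12
The smallest is 4, between Junco_nigra and Ficto_alba.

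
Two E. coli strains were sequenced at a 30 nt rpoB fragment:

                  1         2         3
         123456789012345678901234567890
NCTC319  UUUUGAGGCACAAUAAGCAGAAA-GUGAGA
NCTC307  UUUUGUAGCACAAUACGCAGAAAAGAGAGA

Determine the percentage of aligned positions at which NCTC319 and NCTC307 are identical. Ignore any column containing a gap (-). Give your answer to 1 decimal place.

Excluding the 1 gap column leaves 29 comparable sites.
Differing sites — 6:A/U; 7:G/A; 16:A/C; 26:U/A.
25 of the 29 comparable sites match, so the percent identity is 25/29 × 100 = 86.2%.

86.2%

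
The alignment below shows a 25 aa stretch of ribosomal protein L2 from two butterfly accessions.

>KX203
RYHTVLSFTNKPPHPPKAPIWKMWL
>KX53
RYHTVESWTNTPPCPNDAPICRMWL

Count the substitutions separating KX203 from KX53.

The sequences differ at positions 6 (L/E), 8 (F/W), 11 (K/T), 14 (H/C), 16 (P/N), 17 (K/D), 21 (W/C), 22 (K/R).
That gives 8 mismatches out of 25 aligned sites, so the Hamming distance is 8.

8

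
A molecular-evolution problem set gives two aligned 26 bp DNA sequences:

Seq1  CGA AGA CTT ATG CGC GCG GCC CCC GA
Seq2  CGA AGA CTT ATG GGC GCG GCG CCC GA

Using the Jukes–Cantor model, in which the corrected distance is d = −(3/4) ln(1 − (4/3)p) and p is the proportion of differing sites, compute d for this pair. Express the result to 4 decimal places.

The sequences differ at positions 13 (C/G), 21 (C/G).
p = 2/26 = 0.076923.
d = −0.75 · ln(1 − (4/3)·0.076923) = −0.75 · ln(0.897436) = −0.75 · (-0.108213) = 0.0812.

0.0812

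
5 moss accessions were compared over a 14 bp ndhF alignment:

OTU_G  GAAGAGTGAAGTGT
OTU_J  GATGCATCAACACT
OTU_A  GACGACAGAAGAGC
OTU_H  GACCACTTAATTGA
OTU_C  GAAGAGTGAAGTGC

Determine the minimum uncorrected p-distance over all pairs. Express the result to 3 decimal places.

Pairwise Hamming distances:
  OTU_G vs OTU_J: 7
  OTU_G vs OTU_A: 5
  OTU_G vs OTU_H: 6
  OTU_G vs OTU_C: 1
  OTU_J vs OTU_A: 8
  OTU_J vs OTU_H: 9
  OTU_J vs OTU_C: 8
  OTU_A vs OTU_H: 6
  OTU_A vs OTU_C: 4
  OTU_H vs OTU_C: 6
The smallest is 1 mismatch, between OTU_G and OTU_C; p = 1/14 = 0.071.

0.071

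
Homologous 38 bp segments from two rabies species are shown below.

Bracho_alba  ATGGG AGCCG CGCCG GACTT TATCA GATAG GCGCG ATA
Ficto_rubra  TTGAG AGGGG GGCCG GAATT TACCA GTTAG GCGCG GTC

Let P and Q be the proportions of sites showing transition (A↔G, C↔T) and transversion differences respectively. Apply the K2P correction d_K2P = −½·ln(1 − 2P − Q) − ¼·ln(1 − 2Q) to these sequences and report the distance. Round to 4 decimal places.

0.3242

Mismatches occur at site 1 (A/T, transversion), site 4 (G/A, transition), site 8 (C/G, transversion), site 9 (C/G, transversion), site 11 (C/G, transversion), site 18 (C/A, transversion), site 23 (T/C, transition), site 27 (A/T, transversion), site 36 (A/G, transition), site 38 (A/C, transversion).
Of the 10 differences, 3 transitions and 7 transversions over 38 sites: P = 3/38 = 0.078947, Q = 7/38 = 0.184211.
d = −0.5·ln(0.657895) − 0.25·ln(0.631578) = −0.5·(-0.418710) − 0.25·(-0.459534) = 0.3242.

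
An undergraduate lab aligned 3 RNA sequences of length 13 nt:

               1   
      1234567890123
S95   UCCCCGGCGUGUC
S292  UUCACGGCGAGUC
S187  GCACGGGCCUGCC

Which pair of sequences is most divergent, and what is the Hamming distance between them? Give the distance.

8

Pairwise Hamming distances:
  S95 vs S292: 3
  S95 vs S187: 5
  S292 vs S187: 8
The largest is 8, between S292 and S187.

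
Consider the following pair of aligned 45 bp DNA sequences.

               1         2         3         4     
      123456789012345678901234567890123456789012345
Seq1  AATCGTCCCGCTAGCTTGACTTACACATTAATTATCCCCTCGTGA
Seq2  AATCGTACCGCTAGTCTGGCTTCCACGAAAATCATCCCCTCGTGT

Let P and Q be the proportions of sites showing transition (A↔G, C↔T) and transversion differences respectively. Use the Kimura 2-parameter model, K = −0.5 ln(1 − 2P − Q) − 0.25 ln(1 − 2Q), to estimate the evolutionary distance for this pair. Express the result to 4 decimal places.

0.2656

Mismatches occur at site 7 (C→A, transversion), site 15 (C→T, transition), site 16 (T→C, transition), site 19 (A→G, transition), site 23 (A→C, transversion), site 27 (A→G, transition), site 28 (T→A, transversion), site 29 (T→A, transversion), site 33 (T→C, transition), site 45 (A→T, transversion).
Of the 10 differences, 5 transitions and 5 transversions over 45 sites: P = 5/45 = 0.111111, Q = 5/45 = 0.111111.
d = −0.5·ln(0.666667) − 0.25·ln(0.777778) = −0.5·(-0.405465) − 0.25·(-0.251314) = 0.2656.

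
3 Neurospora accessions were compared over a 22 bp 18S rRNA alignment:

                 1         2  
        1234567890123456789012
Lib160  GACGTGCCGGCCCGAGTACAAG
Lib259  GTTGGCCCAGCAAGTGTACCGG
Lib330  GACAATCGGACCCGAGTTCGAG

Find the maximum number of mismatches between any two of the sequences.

14

Pairwise Hamming distances:
  Lib160 vs Lib259: 10
  Lib160 vs Lib330: 7
  Lib259 vs Lib330: 14
The largest is 14, between Lib259 and Lib330.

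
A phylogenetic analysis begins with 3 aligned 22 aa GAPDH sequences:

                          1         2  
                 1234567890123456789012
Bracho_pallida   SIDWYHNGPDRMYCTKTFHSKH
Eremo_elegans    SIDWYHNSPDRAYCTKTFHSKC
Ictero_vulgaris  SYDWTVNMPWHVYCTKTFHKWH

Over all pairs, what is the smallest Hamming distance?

3

Pairwise Hamming distances:
  Bracho_pallida vs Eremo_elegans: 3
  Bracho_pallida vs Ictero_vulgaris: 9
  Eremo_elegans vs Ictero_vulgaris: 10
The smallest is 3, between Bracho_pallida and Eremo_elegans.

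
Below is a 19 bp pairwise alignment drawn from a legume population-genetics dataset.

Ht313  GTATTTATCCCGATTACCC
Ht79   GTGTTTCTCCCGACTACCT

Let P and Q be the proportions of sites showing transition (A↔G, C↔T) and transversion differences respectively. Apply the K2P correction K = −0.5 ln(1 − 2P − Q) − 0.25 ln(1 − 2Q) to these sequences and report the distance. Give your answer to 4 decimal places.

0.2576

Mismatches occur at site 3 (A/G, transition), site 7 (A/C, transversion), site 14 (T/C, transition), site 19 (C/T, transition).
Of the 4 differences, 3 transitions and 1 transversion over 19 sites: P = 3/19 = 0.157895, Q = 1/19 = 0.052632.
d = −0.5·ln(0.631578) − 0.25·ln(0.894736) = −0.5·(-0.459534) − 0.25·(-0.111227) = 0.2576.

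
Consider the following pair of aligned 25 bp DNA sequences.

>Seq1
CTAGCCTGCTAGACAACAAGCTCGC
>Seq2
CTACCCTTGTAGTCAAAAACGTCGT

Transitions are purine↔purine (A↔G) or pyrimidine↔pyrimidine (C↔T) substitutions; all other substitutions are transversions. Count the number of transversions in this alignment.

7

Mismatches occur at site 4 (G→C, transversion), site 8 (G→T, transversion), site 9 (C→G, transversion), site 13 (A→T, transversion), site 17 (C→A, transversion), site 20 (G→C, transversion), site 21 (C→G, transversion), site 25 (C→T, transition).
Of the 8 differences, 1 transition and 7 transversions, so the answer is 7.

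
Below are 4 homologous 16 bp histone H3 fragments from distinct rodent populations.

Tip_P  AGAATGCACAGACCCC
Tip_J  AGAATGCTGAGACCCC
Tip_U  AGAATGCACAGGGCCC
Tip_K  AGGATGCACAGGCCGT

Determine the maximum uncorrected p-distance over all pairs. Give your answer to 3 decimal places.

Pairwise Hamming distances:
  Tip_P vs Tip_J: 2
  Tip_P vs Tip_U: 2
  Tip_P vs Tip_K: 4
  Tip_J vs Tip_U: 4
  Tip_J vs Tip_K: 6
  Tip_U vs Tip_K: 4
The largest is 6 mismatches, between Tip_J and Tip_K; p = 6/16 = 0.375.

0.375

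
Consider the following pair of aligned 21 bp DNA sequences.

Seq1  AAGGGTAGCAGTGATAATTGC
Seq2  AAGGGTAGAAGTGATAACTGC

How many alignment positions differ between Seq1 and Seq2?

Differing sites — 9:C/A; 18:T/C.
That gives 2 mismatches out of 21 aligned sites, so the Hamming distance is 2.

2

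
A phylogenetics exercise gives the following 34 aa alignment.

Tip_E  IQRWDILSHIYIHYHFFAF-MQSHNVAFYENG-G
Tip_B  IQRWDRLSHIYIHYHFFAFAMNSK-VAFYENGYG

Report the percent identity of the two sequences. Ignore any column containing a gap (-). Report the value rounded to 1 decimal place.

90.3%

Excluding the 3 gap columns leaves 31 comparable sites.
Differing sites — 6:I/R; 22:Q/N; 24:H/K.
28 of the 31 comparable sites match, so the percent identity is 28/31 × 100 = 90.3%.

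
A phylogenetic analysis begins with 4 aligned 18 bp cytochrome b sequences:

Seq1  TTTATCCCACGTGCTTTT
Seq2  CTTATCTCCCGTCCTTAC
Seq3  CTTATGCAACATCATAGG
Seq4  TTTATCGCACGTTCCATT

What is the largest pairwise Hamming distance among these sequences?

10

Pairwise Hamming distances:
  Seq1 vs Seq2: 6
  Seq1 vs Seq3: 9
  Seq1 vs Seq4: 4
  Seq2 vs Seq3: 9
  Seq2 vs Seq4: 8
  Seq3 vs Seq4: 10
The largest is 10, between Seq3 and Seq4.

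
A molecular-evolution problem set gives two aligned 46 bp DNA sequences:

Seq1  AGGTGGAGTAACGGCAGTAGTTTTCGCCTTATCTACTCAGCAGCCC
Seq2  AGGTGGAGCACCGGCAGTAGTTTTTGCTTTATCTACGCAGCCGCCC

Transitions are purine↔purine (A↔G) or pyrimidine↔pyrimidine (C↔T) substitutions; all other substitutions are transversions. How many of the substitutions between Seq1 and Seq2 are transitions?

3

Mismatches occur at site 9 (T↔C, transition), site 11 (A↔C, transversion), site 25 (C↔T, transition), site 28 (C↔T, transition), site 37 (T↔G, transversion), site 42 (A↔C, transversion).
Of the 6 differences, 3 transitions and 3 transversions, so the answer is 3.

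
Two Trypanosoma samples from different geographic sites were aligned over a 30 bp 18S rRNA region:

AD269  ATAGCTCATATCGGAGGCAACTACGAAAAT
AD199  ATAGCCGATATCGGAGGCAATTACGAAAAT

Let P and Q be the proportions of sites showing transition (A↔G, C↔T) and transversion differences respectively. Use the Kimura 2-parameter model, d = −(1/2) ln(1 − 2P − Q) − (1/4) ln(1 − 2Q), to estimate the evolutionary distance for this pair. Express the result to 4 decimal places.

0.1084

The sequences differ at positions 6 (T/C, transition), 7 (C/G, transversion), 21 (C/T, transition).
Of the 3 differences, 2 transitions and 1 transversion over 30 sites: P = 2/30 = 0.066667, Q = 1/30 = 0.033333.
d = −0.5·ln(0.833333) − 0.25·ln(0.933334) = −0.5·(-0.182322) − 0.25·(-0.068992) = 0.1084.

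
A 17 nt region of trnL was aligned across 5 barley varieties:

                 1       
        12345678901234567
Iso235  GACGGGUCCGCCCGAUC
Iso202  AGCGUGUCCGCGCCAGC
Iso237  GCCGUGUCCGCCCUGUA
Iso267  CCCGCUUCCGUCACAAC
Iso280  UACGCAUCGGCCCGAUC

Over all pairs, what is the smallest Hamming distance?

4

Pairwise Hamming distances:
  Iso235 vs Iso202: 6
  Iso235 vs Iso237: 5
  Iso235 vs Iso267: 8
  Iso235 vs Iso280: 4
  Iso202 vs Iso237: 7
  Iso202 vs Iso267: 8
  Iso202 vs Iso280: 8
  Iso237 vs Iso267: 9
  Iso237 vs Iso280: 8
  Iso267 vs Iso280: 8
The smallest is 4, between Iso235 and Iso280.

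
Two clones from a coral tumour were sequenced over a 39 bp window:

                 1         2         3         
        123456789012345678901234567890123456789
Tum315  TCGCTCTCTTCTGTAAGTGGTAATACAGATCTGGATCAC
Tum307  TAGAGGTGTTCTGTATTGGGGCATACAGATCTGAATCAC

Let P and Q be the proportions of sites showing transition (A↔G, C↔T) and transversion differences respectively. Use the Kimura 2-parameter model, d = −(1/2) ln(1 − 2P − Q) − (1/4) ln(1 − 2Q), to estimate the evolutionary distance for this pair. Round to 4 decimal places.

0.3636

Mismatches occur at site 2 (C↔A, transversion), site 4 (C↔A, transversion), site 5 (T↔G, transversion), site 6 (C↔G, transversion), site 8 (C↔G, transversion), site 16 (A↔T, transversion), site 17 (G↔T, transversion), site 18 (T↔G, transversion), site 21 (T↔G, transversion), site 22 (A↔C, transversion), site 34 (G↔A, transition).
Of the 11 differences, 1 transition and 10 transversions over 39 sites: P = 1/39 = 0.025641, Q = 10/39 = 0.256410.
d = −0.5·ln(0.692308) − 0.25·ln(0.487180) = −0.5·(-0.367724) − 0.25·(-0.719122) = 0.3636.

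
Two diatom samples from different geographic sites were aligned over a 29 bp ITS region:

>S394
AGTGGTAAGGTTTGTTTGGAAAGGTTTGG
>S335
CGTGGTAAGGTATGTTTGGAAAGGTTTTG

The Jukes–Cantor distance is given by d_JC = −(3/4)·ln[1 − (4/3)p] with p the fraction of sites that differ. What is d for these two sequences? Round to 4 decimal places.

Differing sites — 1:A/C; 12:T/A; 28:G/T.
p = 3/29 = 0.103448.
d = −0.75 · ln(1 − (4/3)·0.103448) = −0.75 · ln(0.862069) = −0.75 · (-0.148420) = 0.1113.

0.1113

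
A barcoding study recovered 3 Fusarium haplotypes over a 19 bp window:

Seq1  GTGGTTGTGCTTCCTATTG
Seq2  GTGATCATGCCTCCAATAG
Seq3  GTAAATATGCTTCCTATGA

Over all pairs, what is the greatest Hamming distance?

Pairwise Hamming distances:
  Seq1 vs Seq2: 6
  Seq1 vs Seq3: 6
  Seq2 vs Seq3: 7
The largest is 7, between Seq2 and Seq3.

7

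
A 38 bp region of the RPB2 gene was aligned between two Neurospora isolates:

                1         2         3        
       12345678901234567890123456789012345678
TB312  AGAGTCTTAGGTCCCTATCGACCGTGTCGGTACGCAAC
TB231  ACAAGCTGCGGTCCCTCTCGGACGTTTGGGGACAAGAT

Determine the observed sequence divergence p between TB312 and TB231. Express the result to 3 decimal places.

0.395

The sequences differ at positions 2 (G/C), 4 (G/A), 5 (T/G), 8 (T/G), 9 (A/C), 17 (A/C), 21 (A/G), 22 (C/A), 26 (G/T), 28 (C/G), 31 (T/G), 34 (G/A), 35 (C/A), 36 (A/G), 38 (C/T).
There are 15 differences over 38 sites, so p = 15/38 = 0.395.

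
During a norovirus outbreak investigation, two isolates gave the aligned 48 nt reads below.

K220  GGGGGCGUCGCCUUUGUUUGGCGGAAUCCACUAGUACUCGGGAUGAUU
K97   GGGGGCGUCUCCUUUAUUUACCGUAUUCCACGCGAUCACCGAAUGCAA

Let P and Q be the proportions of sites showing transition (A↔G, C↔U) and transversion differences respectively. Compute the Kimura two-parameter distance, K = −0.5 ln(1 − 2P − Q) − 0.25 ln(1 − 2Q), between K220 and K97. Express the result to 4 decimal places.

0.4470

The sequences differ at positions 10 (G/U, transversion), 16 (G/A, transition), 20 (G/A, transition), 21 (G/C, transversion), 24 (G/U, transversion), 26 (A/U, transversion), 32 (U/G, transversion), 33 (A/C, transversion), 35 (U/A, transversion), 36 (A/U, transversion), 38 (U/A, transversion), 40 (G/C, transversion), 42 (G/A, transition), 46 (A/C, transversion), 47 (U/A, transversion), 48 (U/A, transversion).
Of the 16 differences, 3 transitions and 13 transversions over 48 sites: P = 3/48 = 0.062500, Q = 13/48 = 0.270833.
d = −0.5·ln(0.604167) − 0.25·ln(0.458334) = −0.5·(-0.503905) − 0.25·(-0.780157) = 0.4470.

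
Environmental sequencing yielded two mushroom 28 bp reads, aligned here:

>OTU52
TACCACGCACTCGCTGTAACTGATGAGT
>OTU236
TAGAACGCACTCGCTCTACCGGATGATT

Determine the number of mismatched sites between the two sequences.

Differing sites — 3:C/G; 4:C/A; 16:G/C; 19:A/C; 21:T/G; 27:G/T.
That gives 6 mismatches out of 28 aligned sites, so the Hamming distance is 6.

6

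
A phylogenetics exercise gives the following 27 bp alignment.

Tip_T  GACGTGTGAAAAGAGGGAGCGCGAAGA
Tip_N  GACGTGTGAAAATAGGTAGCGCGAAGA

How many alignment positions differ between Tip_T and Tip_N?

Differing sites — 13:G/T; 17:G/T.
That gives 2 mismatches out of 27 aligned sites, so the Hamming distance is 2.

2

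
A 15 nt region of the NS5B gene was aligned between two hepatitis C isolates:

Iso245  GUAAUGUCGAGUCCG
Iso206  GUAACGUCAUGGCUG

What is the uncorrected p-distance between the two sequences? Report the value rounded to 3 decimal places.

Differing sites — 5:U/C; 9:G/A; 10:A/U; 12:U/G; 14:C/U.
There are 5 differences over 15 sites, so p = 5/15 = 0.333.

0.333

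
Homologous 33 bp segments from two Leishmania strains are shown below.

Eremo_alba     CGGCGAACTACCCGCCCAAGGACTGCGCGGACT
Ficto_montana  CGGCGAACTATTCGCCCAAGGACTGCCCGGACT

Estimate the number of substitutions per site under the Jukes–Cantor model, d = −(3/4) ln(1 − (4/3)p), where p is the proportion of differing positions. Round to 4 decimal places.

The sequences differ at positions 11 (C/T), 12 (C/T), 27 (G/C).
p = 3/33 = 0.090909.
d = −0.75 · ln(1 − (4/3)·0.090909) = −0.75 · ln(0.878788) = −0.75 · (-0.129212) = 0.0969.

0.0969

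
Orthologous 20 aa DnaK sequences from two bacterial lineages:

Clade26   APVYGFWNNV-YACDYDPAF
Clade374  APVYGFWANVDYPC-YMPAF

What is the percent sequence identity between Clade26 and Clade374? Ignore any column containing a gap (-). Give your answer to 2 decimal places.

Excluding the 2 gap columns leaves 18 comparable sites.
The sequences differ at positions 8 (N/A), 13 (A/P), 17 (D/M).
15 of the 18 comparable sites match, so the percent identity is 15/18 × 100 = 83.33%.

83.33%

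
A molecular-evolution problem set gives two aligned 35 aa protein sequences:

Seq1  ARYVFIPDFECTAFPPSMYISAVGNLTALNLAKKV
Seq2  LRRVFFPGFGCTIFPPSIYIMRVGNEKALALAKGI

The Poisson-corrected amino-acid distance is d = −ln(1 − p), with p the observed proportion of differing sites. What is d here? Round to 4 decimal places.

Differing sites — 1:A/L; 3:Y/R; 6:I/F; 8:D/G; 10:E/G; 13:A/I; 18:M/I; 21:S/M; 22:A/R; 26:L/E; 27:T/K; 30:N/A; 34:K/G; 35:V/I.
p = 14/35 = 0.400000.
d = −ln(1 − 0.400000) = −ln(0.600000) = 0.5108.

0.5108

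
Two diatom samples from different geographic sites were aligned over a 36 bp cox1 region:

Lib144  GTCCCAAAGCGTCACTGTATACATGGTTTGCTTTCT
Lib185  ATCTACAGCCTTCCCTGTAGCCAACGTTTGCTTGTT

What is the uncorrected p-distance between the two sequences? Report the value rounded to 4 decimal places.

0.3889

The sequences differ at positions 1 (G/A), 4 (C/T), 5 (C/A), 6 (A/C), 8 (A/G), 9 (G/C), 11 (G/T), 14 (A/C), 20 (T/G), 21 (A/C), 24 (T/A), 25 (G/C), 34 (T/G), 35 (C/T).
There are 14 differences over 36 sites, so p = 14/36 = 0.3889.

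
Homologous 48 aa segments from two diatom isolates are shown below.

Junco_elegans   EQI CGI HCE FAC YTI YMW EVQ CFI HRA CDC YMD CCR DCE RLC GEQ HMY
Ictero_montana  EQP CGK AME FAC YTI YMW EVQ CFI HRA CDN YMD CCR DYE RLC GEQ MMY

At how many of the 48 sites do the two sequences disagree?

The sequences differ at positions 3 (I/P), 6 (I/K), 7 (H/A), 8 (C/M), 30 (C/N), 38 (C/Y), 46 (H/M).
That gives 7 mismatches out of 48 aligned sites, so the Hamming distance is 7.

7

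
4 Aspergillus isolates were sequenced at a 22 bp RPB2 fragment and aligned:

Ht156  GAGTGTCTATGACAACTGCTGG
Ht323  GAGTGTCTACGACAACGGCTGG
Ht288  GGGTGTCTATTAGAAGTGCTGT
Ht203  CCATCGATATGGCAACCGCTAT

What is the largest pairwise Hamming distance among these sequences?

12

Pairwise Hamming distances:
  Ht156 vs Ht323: 2
  Ht156 vs Ht288: 5
  Ht156 vs Ht203: 10
  Ht323 vs Ht288: 7
  Ht323 vs Ht203: 11
  Ht288 vs Ht203: 12
The largest is 12, between Ht288 and Ht203.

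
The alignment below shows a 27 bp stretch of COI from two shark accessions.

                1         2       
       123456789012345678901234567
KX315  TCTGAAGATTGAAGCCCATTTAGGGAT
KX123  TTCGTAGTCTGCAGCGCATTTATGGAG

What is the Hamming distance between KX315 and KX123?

9

The sequences differ at positions 2 (C/T), 3 (T/C), 5 (A/T), 8 (A/T), 9 (T/C), 12 (A/C), 16 (C/G), 23 (G/T), 27 (T/G).
That gives 9 mismatches out of 27 aligned sites, so the Hamming distance is 9.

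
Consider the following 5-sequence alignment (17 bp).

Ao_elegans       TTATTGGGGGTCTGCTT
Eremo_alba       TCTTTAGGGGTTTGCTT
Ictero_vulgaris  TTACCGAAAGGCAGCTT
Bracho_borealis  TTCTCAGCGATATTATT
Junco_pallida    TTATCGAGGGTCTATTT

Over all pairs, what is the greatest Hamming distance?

Pairwise Hamming distances:
  Ao_elegans vs Eremo_alba: 4
  Ao_elegans vs Ictero_vulgaris: 7
  Ao_elegans vs Bracho_borealis: 8
  Ao_elegans vs Junco_pallida: 4
  Eremo_alba vs Ictero_vulgaris: 11
  Eremo_alba vs Bracho_borealis: 8
  Eremo_alba vs Junco_pallida: 8
  Ictero_vulgaris vs Bracho_borealis: 12
  Ictero_vulgaris vs Junco_pallida: 7
  Bracho_borealis vs Junco_pallida: 8
The largest is 12, between Ictero_vulgaris and Bracho_borealis.

12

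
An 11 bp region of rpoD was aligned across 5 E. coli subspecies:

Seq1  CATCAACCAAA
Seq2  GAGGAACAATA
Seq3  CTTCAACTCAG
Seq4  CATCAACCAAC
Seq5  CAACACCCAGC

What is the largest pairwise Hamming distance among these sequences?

8

Pairwise Hamming distances:
  Seq1 vs Seq2: 5
  Seq1 vs Seq3: 4
  Seq1 vs Seq4: 1
  Seq1 vs Seq5: 4
  Seq2 vs Seq3: 8
  Seq2 vs Seq4: 6
  Seq2 vs Seq5: 7
  Seq3 vs Seq4: 4
  Seq3 vs Seq5: 7
  Seq4 vs Seq5: 3
The largest is 8, between Seq2 and Seq3.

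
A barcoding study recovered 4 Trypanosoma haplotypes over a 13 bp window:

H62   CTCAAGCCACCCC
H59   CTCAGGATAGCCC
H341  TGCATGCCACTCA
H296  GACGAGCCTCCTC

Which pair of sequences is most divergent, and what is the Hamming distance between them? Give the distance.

9

Pairwise Hamming distances:
  H62 vs H59: 4
  H62 vs H341: 5
  H62 vs H296: 5
  H59 vs H341: 8
  H59 vs H296: 9
  H341 vs H296: 8
The largest is 9, between H59 and H296.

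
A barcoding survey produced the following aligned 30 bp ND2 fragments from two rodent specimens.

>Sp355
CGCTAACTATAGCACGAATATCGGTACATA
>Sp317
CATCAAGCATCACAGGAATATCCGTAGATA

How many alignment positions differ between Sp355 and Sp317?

The sequences differ at positions 2 (G/A), 3 (C/T), 4 (T/C), 7 (C/G), 8 (T/C), 11 (A/C), 12 (G/A), 15 (C/G), 23 (G/C), 27 (C/G).
That gives 10 mismatches out of 30 aligned sites, so the Hamming distance is 10.

10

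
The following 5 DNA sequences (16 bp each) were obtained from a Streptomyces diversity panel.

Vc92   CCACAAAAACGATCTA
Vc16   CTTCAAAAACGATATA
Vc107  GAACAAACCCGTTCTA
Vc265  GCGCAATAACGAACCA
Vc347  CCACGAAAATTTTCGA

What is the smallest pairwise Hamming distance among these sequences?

3

Pairwise Hamming distances:
  Vc92 vs Vc16: 3
  Vc92 vs Vc107: 5
  Vc92 vs Vc265: 5
  Vc92 vs Vc347: 5
  Vc16 vs Vc107: 7
  Vc16 vs Vc265: 7
  Vc16 vs Vc347: 8
  Vc107 vs Vc265: 8
  Vc107 vs Vc347: 8
  Vc265 vs Vc347: 9
The smallest is 3, between Vc92 and Vc16.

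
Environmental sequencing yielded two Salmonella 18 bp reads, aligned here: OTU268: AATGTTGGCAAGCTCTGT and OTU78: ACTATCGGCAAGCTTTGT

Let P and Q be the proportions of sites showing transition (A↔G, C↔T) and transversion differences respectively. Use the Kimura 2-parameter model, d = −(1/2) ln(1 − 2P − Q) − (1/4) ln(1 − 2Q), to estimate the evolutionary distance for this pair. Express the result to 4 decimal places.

Differing sites — 2:A/C (Tv); 4:G/A (Ti); 6:T/C (Ti); 15:C/T (Ti).
Of the 4 differences, 3 transitions and 1 transversion over 18 sites: P = 3/18 = 0.166667, Q = 1/18 = 0.055556.
d = −0.5·ln(0.611110) − 0.25·ln(0.888888) = −0.5·(-0.492478) − 0.25·(-0.117784) = 0.2757.

0.2757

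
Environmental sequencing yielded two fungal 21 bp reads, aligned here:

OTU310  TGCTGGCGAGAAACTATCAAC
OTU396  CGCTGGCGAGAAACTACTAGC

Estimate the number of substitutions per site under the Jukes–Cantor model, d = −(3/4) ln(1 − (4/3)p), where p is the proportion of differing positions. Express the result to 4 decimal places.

Differing sites — 1:T/C; 17:T/C; 18:C/T; 20:A/G.
p = 4/21 = 0.190476.
d = −0.75 · ln(1 − (4/3)·0.190476) = −0.75 · ln(0.746032) = −0.75 · (-0.292987) = 0.2197.

0.2197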